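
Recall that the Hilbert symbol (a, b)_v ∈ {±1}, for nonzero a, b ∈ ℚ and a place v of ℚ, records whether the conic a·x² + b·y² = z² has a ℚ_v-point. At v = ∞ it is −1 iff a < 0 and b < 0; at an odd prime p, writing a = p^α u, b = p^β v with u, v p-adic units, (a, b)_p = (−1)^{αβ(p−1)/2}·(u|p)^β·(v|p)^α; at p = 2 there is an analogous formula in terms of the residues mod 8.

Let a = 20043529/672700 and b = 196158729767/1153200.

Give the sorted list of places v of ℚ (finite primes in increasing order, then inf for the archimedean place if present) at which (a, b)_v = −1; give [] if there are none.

[11, 13]

Mod squares: a ≡ 7, b ≡ 429. Check v ∈ {∞, 2, 3, 5, 7, 11, 13, 31, 37}.
v=31: a=31^-2·(≡18), b=31^-2·(≡13) mod 31; (18|31)=+1, (13|31)=-1; (−1)^{-2·-2·15}·(+1)^-2·(-1)^-2 = +1.
v=3: a=3^0·(≡1), b=3^-1·(≡2) mod 3; (1|3)=+1, (2|3)=-1; (−1)^{0·-1·1}·(+1)^-1·(-1)^0 = +1.
v=2: v_2(a)=-2, v_2(b)=-4; units ≡ 7, 5 (mod 8); ε·ε+αω+βω = 1·0+-2·1+-4·0 ≡ 0  ⇒  (a,b)_2 = +1.
v=7: a=7^-1·(≡4), b=7^2·(≡4) mod 7; (4|7)=+1, (4|7)=+1; (−1)^{-1·2·3}·(+1)^2·(+1)^-1 = +1.
v=37: a=37^2·(≡21), b=37^2·(≡29) mod 37; (21|37)=+1, (29|37)=-1; (−1)^{2·2·18}·(+1)^2·(-1)^2 = +1.
v=13: a=13^0·(≡6), b=13^3·(≡2) mod 13; (6|13)=-1, (2|13)=-1; (−1)^{0·3·6}·(-1)^3·(-1)^0 = -1.
v=11: a=11^4·(≡10), b=11^3·(≡6) mod 11; (10|11)=-1, (6|11)=-1; (−1)^{4·3·5}·(-1)^3·(-1)^4 = -1.
v=∞: 7 > 0 and 429 > 0  ⇒  (a,b)_∞ = +1.
v=5: a=5^-2·(≡3), b=5^-2·(≡4) mod 5; (3|5)=-1, (4|5)=+1; (−1)^{-2·-2·2}·(-1)^-2·(+1)^-2 = +1.
Ram(7, 429) = {11, 13}; no ℚ_11-point on the conic.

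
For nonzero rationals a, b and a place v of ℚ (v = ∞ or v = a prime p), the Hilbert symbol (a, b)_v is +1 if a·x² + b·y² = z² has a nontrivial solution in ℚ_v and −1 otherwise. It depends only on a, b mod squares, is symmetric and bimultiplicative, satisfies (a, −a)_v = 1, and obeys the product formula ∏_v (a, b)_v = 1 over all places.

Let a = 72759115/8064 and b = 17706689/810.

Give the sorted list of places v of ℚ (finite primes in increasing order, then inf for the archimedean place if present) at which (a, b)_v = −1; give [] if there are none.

(a, b) ≡ (10010, 10010) mod (ℚ^×)²; places V = {2, 3, 5, 7, 11, 13, 19, 29, ∞}.
(a,b)_∞: sgn(10010)=+, sgn(10010)=+, so +1.
(a,b)_7: α=-1, u≡4; β=3, v≡1 (mod 7); (4|7)=+1, (1|7)=+1; sign (−1)^1·+1^3·+1^-1 = -1.
(a,b)_11: α=3, u≡6; β=1, v≡2 (mod 11); (6|11)=-1, (2|11)=-1; sign (−1)^1·-1^1·-1^3 = -1.
(a,b)_3: α=-2, u≡2; β=-4, v≡2 (mod 3); (2|3)=-1, (2|3)=-1; sign (−1)^0·-1^-4·-1^-2 = +1.
(a,b)_2: α=-7, β=-1; u≡5, v≡5 (mod 8); ε(u)ε(v)=0·0, αω(v)=-7·1, βω(u)=-1·1; sum ≡ 0  ⇒  +1.
(a,b)_13: α=1, u≡1; β=1, v≡1 (mod 13); (1|13)=+1, (1|13)=+1; sign (−1)^0·+1^1·+1^1 = +1.
(a,b)_5: α=1, u≡2; β=-1, v≡2 (mod 5); (2|5)=-1, (2|5)=-1; sign (−1)^0·-1^-1·-1^1 = +1.
(a,b)_19: α=0, u≡5; β=2, v≡4 (mod 19); (5|19)=+1, (4|19)=+1; sign (−1)^0·+1^2·+1^0 = +1.
(a,b)_29: α=2, u≡4; β=0, v≡22 (mod 29); (4|29)=+1, (22|29)=+1; sign (−1)^0·+1^0·+1^2 = +1.
(10010, 10010 / ℚ) ramifies at {7, 11}: a division algebra.

[7, 11]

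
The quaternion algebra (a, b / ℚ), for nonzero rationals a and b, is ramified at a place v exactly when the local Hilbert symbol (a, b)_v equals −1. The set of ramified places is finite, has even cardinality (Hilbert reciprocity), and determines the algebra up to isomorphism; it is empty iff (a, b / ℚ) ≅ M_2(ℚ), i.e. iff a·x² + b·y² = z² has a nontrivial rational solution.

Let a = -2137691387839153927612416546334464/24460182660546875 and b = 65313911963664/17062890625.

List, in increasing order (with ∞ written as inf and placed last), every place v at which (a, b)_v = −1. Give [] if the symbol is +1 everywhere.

[17, 23]

Mod squares: a ≡ -95381, b ≡ 1031849. Check v ∈ {∞, 2, 3, 5, 7, 11, 13, 17, 19, 23, 29}.
v=2: v_2(a)=8, v_2(b)=4; units ≡ 3, 1 (mod 8); ε·ε+αω+βω = 1·0+8·0+4·1 ≡ 0  ⇒  (a,b)_2 = +1.
v=19: a=19^-6·(≡8), b=19^-2·(≡17) mod 19; (8|19)=-1, (17|19)=+1; (−1)^{-6·-2·9}·(-1)^-2·(+1)^-6 = +1.
v=∞: -95381 < 0 and 1031849 > 0  ⇒  (a,b)_∞ = +1.
v=11: a=11^-3·(≡8), b=11^-2·(≡4) mod 11; (8|11)=-1, (4|11)=+1; (−1)^{-3·-2·5}·(-1)^-2·(+1)^-3 = +1.
v=23: a=23^3·(≡9), b=23^1·(≡8) mod 23; (9|23)=+1, (8|23)=+1; (−1)^{3·1·11}·(+1)^1·(+1)^3 = -1.
v=13: a=13^13·(≡8), b=13^3·(≡8) mod 13; (8|13)=-1, (8|13)=-1; (−1)^{13·3·6}·(-1)^3·(-1)^13 = +1.
v=5: a=5^-8·(≡1), b=5^-8·(≡4) mod 5; (1|5)=+1, (4|5)=+1; (−1)^{-8·-8·2}·(+1)^-8·(+1)^-8 = +1.
v=17: a=17^2·(≡12), b=17^3·(≡12) mod 17; (12|17)=-1, (12|17)=-1; (−1)^{2·3·8}·(-1)^3·(-1)^2 = -1.
v=7: a=7^2·(≡4), b=7^1·(≡4) mod 7; (4|7)=+1, (4|7)=+1; (−1)^{2·1·3}·(+1)^1·(+1)^2 = +1.
v=29: a=29^3·(≡3), b=29^1·(≡14) mod 29; (3|29)=-1, (14|29)=-1; (−1)^{3·1·14}·(-1)^1·(-1)^3 = +1.
v=3: a=3^8·(≡1), b=3^4·(≡2) mod 3; (1|3)=+1, (2|3)=-1; (−1)^{8·4·1}·(+1)^4·(-1)^8 = +1.
Ram(-95381, 1031849) = {17, 23}; no ℚ_17-point on the conic.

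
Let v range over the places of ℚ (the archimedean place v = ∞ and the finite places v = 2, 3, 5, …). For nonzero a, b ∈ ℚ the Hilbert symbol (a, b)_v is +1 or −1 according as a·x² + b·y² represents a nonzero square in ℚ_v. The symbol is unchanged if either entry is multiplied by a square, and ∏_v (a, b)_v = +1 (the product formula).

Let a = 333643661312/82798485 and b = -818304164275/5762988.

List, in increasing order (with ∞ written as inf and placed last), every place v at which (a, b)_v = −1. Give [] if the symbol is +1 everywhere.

(a, b) ≡ (203205, -690897) mod (ℚ^×)²; places V = {2, 3, 5, 7, 11, 13, 17, 19, 23, 29, 31, ∞}.
(a,b)_17: α=0, u≡2; β=1, v≡5 (mod 17); (2|17)=+1, (5|17)=-1; sign (−1)^0·+1^1·-1^0 = +1.
(a,b)_7: α=-4, u≡1; β=-2, v≡5 (mod 7); (1|7)=+1, (5|7)=-1; sign (−1)^0·+1^-2·-1^-4 = +1.
(a,b)_29: α=0, u≡2; β=2, v≡25 (mod 29); (2|29)=-1, (25|29)=+1; sign (−1)^0·-1^2·+1^0 = +1.
(a,b)_31: α=1, u≡10; β=1, v≡20 (mod 31); (10|31)=+1, (20|31)=+1; sign (−1)^1·+1^1·+1^1 = -1.
(a,b)_5: α=-1, u≡1; β=2, v≡3 (mod 5); (1|5)=+1, (3|5)=-1; sign (−1)^0·+1^2·-1^-1 = -1.
(a,b)_11: α=-2, u≡2; β=-2, v≡2 (mod 11); (2|11)=-1, (2|11)=-1; sign (−1)^0·-1^-2·-1^-2 = +1.
(a,b)_2: α=14, β=-2; u≡5, v≡7 (mod 8); ε(u)ε(v)=0·1, αω(v)=14·0, βω(u)=-2·1; sum ≡ 0  ⇒  +1.
(a,b)_19: α=-1, u≡17; β=1, v≡18 (mod 19); (17|19)=+1, (18|19)=-1; sign (−1)^1·+1^1·-1^-1 = +1.
(a,b)_13: α=4, u≡6; β=2, v≡1 (mod 13); (6|13)=-1, (1|13)=+1; sign (−1)^0·-1^2·+1^4 = +1.
(a,b)_23: α=1, u≡16; β=1, v≡11 (mod 23); (16|23)=+1, (11|23)=-1; sign (−1)^1·+1^1·-1^1 = +1.
(a,b)_∞: sgn(203205)=+, sgn(-690897)=−, so +1.
(a,b)_3: α=-1, u≡1; β=-5, v≡2 (mod 3); (1|3)=+1, (2|3)=-1; sign (−1)^1·+1^-5·-1^-1 = +1.
Ram(203205, -690897) = {5, 31}; no ℚ_5-point on the conic.

[5, 31]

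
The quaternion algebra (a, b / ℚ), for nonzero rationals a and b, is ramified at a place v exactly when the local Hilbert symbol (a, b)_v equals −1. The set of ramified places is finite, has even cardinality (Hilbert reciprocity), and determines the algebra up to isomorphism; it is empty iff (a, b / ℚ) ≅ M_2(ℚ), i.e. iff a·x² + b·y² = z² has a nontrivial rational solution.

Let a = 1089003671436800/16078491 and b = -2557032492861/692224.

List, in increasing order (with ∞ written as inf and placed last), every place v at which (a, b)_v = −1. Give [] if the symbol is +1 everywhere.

Mod squares: a ≡ 125818, b ≡ -301. Check v ∈ {∞, 2, 3, 5, 7, 11, 13, 19, 29, 31, 43}.
v=11: a=11^-1·(≡9), b=11^2·(≡6) mod 11; (9|11)=+1, (6|11)=-1; (−1)^{-1·2·5}·(+1)^2·(-1)^-1 = -1.
v=5: a=5^2·(≡2), b=5^0·(≡1) mod 5; (2|5)=-1, (1|5)=+1; (−1)^{2·0·2}·(-1)^0·(+1)^2 = +1.
v=19: a=19^3·(≡3), b=19^2·(≡2) mod 19; (3|19)=-1, (2|19)=-1; (−1)^{3·2·9}·(-1)^2·(-1)^3 = -1.
v=∞: 125818 > 0 and -301 < 0  ⇒  (a,b)_∞ = +1.
v=13: a=13^-2·(≡3), b=13^-2·(≡11) mod 13; (3|13)=+1, (11|13)=-1; (−1)^{-2·-2·6}·(+1)^-2·(-1)^-2 = +1.
v=43: a=43^1·(≡20), b=43^1·(≡21) mod 43; (20|43)=-1, (21|43)=+1; (−1)^{1·1·21}·(-1)^1·(+1)^1 = +1.
v=2: v_2(a)=9, v_2(b)=-12; units ≡ 5, 3 (mod 8); ε·ε+αω+βω = 0·1+9·1+-12·1 ≡ 1  ⇒  (a,b)_2 = -1.
v=31: a=31^-2·(≡8), b=31^0·(≡8) mod 31; (8|31)=+1, (8|31)=+1; (−1)^{-2·0·15}·(+1)^0·(+1)^-2 = +1.
v=7: a=7^3·(≡5), b=7^5·(≡3) mod 7; (5|7)=-1, (3|7)=-1; (−1)^{3·5·3}·(-1)^5·(-1)^3 = -1.
v=3: a=3^-2·(≡1), b=3^4·(≡2) mod 3; (1|3)=+1, (2|3)=-1; (−1)^{-2·4·1}·(+1)^4·(-1)^-2 = +1.
v=29: a=29^2·(≡1), b=29^0·(≡27) mod 29; (1|29)=+1, (27|29)=-1; (−1)^{2·0·14}·(+1)^0·(-1)^2 = +1.
Ram(125818, -301) = {2, 7, 11, 19}; no ℚ_2-point on the conic.

[2, 7, 11, 19]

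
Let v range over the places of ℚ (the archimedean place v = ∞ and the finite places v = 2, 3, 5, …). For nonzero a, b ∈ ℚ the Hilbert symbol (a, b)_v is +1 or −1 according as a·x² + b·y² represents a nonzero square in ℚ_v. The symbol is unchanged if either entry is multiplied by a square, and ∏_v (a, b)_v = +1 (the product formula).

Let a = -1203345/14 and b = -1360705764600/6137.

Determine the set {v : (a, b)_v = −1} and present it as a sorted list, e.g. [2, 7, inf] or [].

[5, 13, 17, inf]

(a, b) ≡ (-15470, -782) mod (ℚ^×)²; places V = {2, 3, 5, 7, 11, 13, 17, 19, 23, ∞}.
(a,b)_7: α=-1, u≡2; β=4, v≡4 (mod 7); (2|7)=+1, (4|7)=+1; sign (−1)^0·+1^4·+1^-1 = +1.
(a,b)_5: α=1, u≡4; β=2, v≡3 (mod 5); (4|5)=+1, (3|5)=-1; sign (−1)^0·+1^2·-1^1 = -1.
(a,b)_3: α=2, u≡1; β=6, v≡1 (mod 3); (1|3)=+1, (1|3)=+1; sign (−1)^0·+1^6·+1^2 = +1.
(a,b)_17: α=1, u≡16; β=-1, v≡14 (mod 17); (16|17)=+1, (14|17)=-1; sign (−1)^0·+1^-1·-1^1 = -1.
(a,b)_11: α=2, u≡7; β=0, v≡6 (mod 11); (7|11)=-1, (6|11)=-1; sign (−1)^0·-1^0·-1^2 = +1.
(a,b)_∞: sgn(-15470)=−, sgn(-782)=−, so -1.
(a,b)_23: α=0, u≡6; β=1, v≡8 (mod 23); (6|23)=+1, (8|23)=+1; sign (−1)^0·+1^1·+1^0 = +1.
(a,b)_2: α=-1, β=3; u≡1, v≡1 (mod 8); ε(u)ε(v)=0·0, αω(v)=-1·0, βω(u)=3·0; sum ≡ 0  ⇒  +1.
(a,b)_13: α=1, u≡8; β=2, v≡5 (mod 13); (8|13)=-1, (5|13)=-1; sign (−1)^0·-1^2·-1^1 = -1.
(a,b)_19: α=0, u≡15; β=-2, v≡16 (mod 19); (15|19)=-1, (16|19)=+1; sign (−1)^0·-1^-2·+1^0 = +1.
Ram(-15470, -782) = {5, 13, 17, ∞}; no ℚ_5-point on the conic.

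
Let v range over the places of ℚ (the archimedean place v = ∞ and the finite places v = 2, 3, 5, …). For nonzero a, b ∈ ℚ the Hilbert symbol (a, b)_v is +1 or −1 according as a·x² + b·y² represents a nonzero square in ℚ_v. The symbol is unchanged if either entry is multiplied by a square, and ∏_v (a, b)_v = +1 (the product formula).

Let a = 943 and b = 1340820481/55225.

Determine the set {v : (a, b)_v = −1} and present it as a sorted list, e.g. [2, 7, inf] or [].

[7, 19, 23, 29]

Mod squares: a ≡ 943, b ≡ 65569. Check v ∈ {∞, 2, 5, 7, 11, 13, 17, 19, 23, 29, 41, 47}.
v=29: a=29^0·(≡15), b=29^1·(≡6) mod 29; (15|29)=-1, (6|29)=+1; (−1)^{0·1·14}·(-1)^1·(+1)^0 = -1.
v=∞: 943 > 0 and 65569 > 0  ⇒  (a,b)_∞ = +1.
v=17: a=17^0·(≡8), b=17^1·(≡8) mod 17; (8|17)=+1, (8|17)=+1; (−1)^{0·1·8}·(+1)^1·(+1)^0 = +1.
v=13: a=13^0·(≡7), b=13^2·(≡1) mod 13; (7|13)=-1, (1|13)=+1; (−1)^{0·2·6}·(-1)^2·(+1)^0 = +1.
v=19: a=19^0·(≡12), b=19^1·(≡2) mod 19; (12|19)=-1, (2|19)=-1; (−1)^{0·1·9}·(-1)^1·(-1)^0 = -1.
v=5: a=5^0·(≡3), b=5^-2·(≡4) mod 5; (3|5)=-1, (4|5)=+1; (−1)^{0·-2·2}·(-1)^-2·(+1)^0 = +1.
v=47: a=47^0·(≡3), b=47^-2·(≡42) mod 47; (3|47)=+1, (42|47)=+1; (−1)^{0·-2·23}·(+1)^-2·(+1)^0 = +1.
v=2: v_2(a)=0, v_2(b)=0; units ≡ 7, 1 (mod 8); ε·ε+αω+βω = 1·0+0·0+0·0 ≡ 0  ⇒  (a,b)_2 = +1.
v=23: a=23^1·(≡18), b=23^0·(≡19) mod 23; (18|23)=+1, (19|23)=-1; (−1)^{1·0·11}·(+1)^0·(-1)^1 = -1.
v=41: a=41^1·(≡23), b=41^0·(≡9) mod 41; (23|41)=+1, (9|41)=+1; (−1)^{1·0·20}·(+1)^0·(+1)^1 = +1.
v=11: a=11^0·(≡8), b=11^2·(≡5) mod 11; (8|11)=-1, (5|11)=+1; (−1)^{0·2·5}·(-1)^2·(+1)^0 = +1.
v=7: a=7^0·(≡5), b=7^1·(≡1) mod 7; (5|7)=-1, (1|7)=+1; (−1)^{0·1·3}·(-1)^1·(+1)^0 = -1.
(943, 65569 / ℚ) ramifies at {7, 19, 23, 29}: a division algebra.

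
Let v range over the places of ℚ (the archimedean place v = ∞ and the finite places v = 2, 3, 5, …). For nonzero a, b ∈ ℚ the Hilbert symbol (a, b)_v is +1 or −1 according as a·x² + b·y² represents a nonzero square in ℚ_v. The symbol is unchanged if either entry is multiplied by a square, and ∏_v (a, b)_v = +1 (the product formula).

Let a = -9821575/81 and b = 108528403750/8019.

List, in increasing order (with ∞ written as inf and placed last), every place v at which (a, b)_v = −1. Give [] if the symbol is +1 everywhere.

(a, b) ≡ (-392863, 1910099906) mod (ℚ^×)²; places V = {2, 3, 5, 11, 13, 17, 19, 23, 29, 31, ∞}.
(a,b)_23: α=1, u≡9; β=1, v≡20 (mod 23); (9|23)=+1, (20|23)=-1; sign (−1)^1·+1^1·-1^1 = +1.
(a,b)_2: α=0, β=1; u≡1, v≡1 (mod 8); ε(u)ε(v)=0·0, αω(v)=0·0, βω(u)=1·0; sum ≡ 0  ⇒  +1.
(a,b)_17: α=0, u≡3; β=1, v≡4 (mod 17); (3|17)=-1, (4|17)=+1; sign (−1)^0·-1^1·+1^0 = -1.
(a,b)_3: α=-4, u≡2; β=-6, v≡2 (mod 3); (2|3)=-1, (2|3)=-1; sign (−1)^0·-1^-6·-1^-4 = +1.
(a,b)_31: α=1, u≡3; β=1, v≡24 (mod 31); (3|31)=-1, (24|31)=-1; sign (−1)^1·-1^1·-1^1 = -1.
(a,b)_∞: sgn(-392863)=−, sgn(1910099906)=+, so +1.
(a,b)_5: α=2, u≡2; β=4, v≡4 (mod 5); (2|5)=-1, (4|5)=+1; sign (−1)^0·-1^4·+1^2 = +1.
(a,b)_13: α=0, u≡1; β=1, v≡1 (mod 13); (1|13)=+1, (1|13)=+1; sign (−1)^0·+1^1·+1^0 = +1.
(a,b)_11: α=0, u≡7; β=-1, v≡10 (mod 11); (7|11)=-1, (10|11)=-1; sign (−1)^0·-1^-1·-1^0 = -1.
(a,b)_19: α=1, u≡13; β=1, v≡7 (mod 19); (13|19)=-1, (7|19)=+1; sign (−1)^1·-1^1·+1^1 = +1.
(a,b)_29: α=1, u≡7; β=1, v≡26 (mod 29); (7|29)=+1, (26|29)=-1; sign (−1)^0·+1^1·-1^1 = -1.
Ram(-392863, 1910099906) = {11, 17, 29, 31}; no ℚ_11-point on the conic.

[11, 17, 29, 31]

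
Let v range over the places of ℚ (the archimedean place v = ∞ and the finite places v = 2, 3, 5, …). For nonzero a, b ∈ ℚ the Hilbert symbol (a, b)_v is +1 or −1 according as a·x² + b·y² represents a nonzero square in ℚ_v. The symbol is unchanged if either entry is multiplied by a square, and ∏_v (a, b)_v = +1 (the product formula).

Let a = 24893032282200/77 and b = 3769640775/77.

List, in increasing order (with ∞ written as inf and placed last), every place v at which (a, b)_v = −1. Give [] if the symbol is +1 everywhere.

[7, 23]

Mod squares: a ≡ 2926, b ≡ 30107. Check v ∈ {∞, 2, 3, 5, 7, 11, 17, 19, 23}.
v=11: a=11^-1·(≡7), b=11^-1·(≡3) mod 11; (7|11)=-1, (3|11)=+1; (−1)^{-1·-1·5}·(-1)^-1·(+1)^-1 = +1.
v=23: a=23^4·(≡17), b=23^3·(≡22) mod 23; (17|23)=-1, (22|23)=-1; (−1)^{4·3·11}·(-1)^3·(-1)^4 = -1.
v=∞: 2926 > 0 and 30107 > 0  ⇒  (a,b)_∞ = +1.
v=5: a=5^2·(≡4), b=5^2·(≡3) mod 5; (4|5)=+1, (3|5)=-1; (−1)^{2·2·2}·(+1)^2·(-1)^2 = +1.
v=19: a=19^1·(≡14), b=19^0·(≡1) mod 19; (14|19)=-1, (1|19)=+1; (−1)^{1·0·9}·(-1)^0·(+1)^1 = +1.
v=3: a=3^4·(≡1), b=3^6·(≡2) mod 3; (1|3)=+1, (2|3)=-1; (−1)^{4·6·1}·(+1)^6·(-1)^4 = +1.
v=17: a=17^2·(≡1), b=17^1·(≡7) mod 17; (1|17)=+1, (7|17)=-1; (−1)^{2·1·8}·(+1)^1·(-1)^2 = +1.
v=7: a=7^-1·(≡3), b=7^-1·(≡3) mod 7; (3|7)=-1, (3|7)=-1; (−1)^{-1·-1·3}·(-1)^-1·(-1)^-1 = -1.
v=2: v_2(a)=3, v_2(b)=0; units ≡ 7, 3 (mod 8); ε·ε+αω+βω = 1·1+3·1+0·0 ≡ 0  ⇒  (a,b)_2 = +1.
|Ram(2926, 30107)| = 2, even; anisotropic at {7, 23}.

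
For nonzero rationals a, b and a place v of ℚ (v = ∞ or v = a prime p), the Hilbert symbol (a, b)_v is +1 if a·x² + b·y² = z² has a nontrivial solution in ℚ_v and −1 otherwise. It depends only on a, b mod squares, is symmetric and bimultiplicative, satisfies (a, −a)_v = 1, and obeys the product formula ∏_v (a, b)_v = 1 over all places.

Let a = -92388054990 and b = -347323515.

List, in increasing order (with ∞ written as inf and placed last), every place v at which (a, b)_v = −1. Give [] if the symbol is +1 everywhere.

[2, 7, 17, inf]

(a, b) ≡ (-106590, -19635) mod (ℚ^×)²; places V = {2, 3, 5, 7, 11, 17, 19, ∞}.
(a,b)_2: α=1, β=0; u≡1, v≡5 (mod 8); ε(u)ε(v)=0·0, αω(v)=1·1, βω(u)=0·0; sum ≡ 1  ⇒  -1.
(a,b)_∞: sgn(-106590)=−, sgn(-19635)=−, so -1.
(a,b)_5: α=1, u≡2; β=1, v≡2 (mod 5); (2|5)=-1, (2|5)=-1; sign (−1)^0·-1^1·-1^1 = +1.
(a,b)_7: α=4, u≡3; β=3, v≡1 (mod 7); (3|7)=-1, (1|7)=+1; sign (−1)^0·-1^3·+1^4 = -1.
(a,b)_11: α=1, u≡5; β=1, v≡8 (mod 11); (5|11)=+1, (8|11)=-1; sign (−1)^1·+1^1·-1^1 = +1.
(a,b)_19: α=3, u≡3; β=2, v≡7 (mod 19); (3|19)=-1, (7|19)=+1; sign (−1)^0·-1^2·+1^3 = +1.
(a,b)_17: α=1, u≡14; β=1, v≡9 (mod 17); (14|17)=-1, (9|17)=+1; sign (−1)^0·-1^1·+1^1 = -1.
(a,b)_3: α=1, u≡2; β=1, v≡1 (mod 3); (2|3)=-1, (1|3)=+1; sign (−1)^1·-1^1·+1^1 = +1.
Ram(-106590, -19635) = {2, 7, 17, ∞}; no ℚ_2-point on the conic.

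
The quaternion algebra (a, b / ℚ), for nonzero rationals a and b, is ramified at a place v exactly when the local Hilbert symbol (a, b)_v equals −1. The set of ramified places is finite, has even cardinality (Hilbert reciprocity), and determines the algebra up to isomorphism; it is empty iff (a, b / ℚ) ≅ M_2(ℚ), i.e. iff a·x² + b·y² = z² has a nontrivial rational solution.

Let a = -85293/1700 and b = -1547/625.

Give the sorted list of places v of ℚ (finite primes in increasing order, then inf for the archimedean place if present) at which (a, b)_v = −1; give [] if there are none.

[7, 13, 17, inf]

Mod squares: a ≡ -221, b ≡ -1547. Check v ∈ {∞, 2, 3, 5, 7, 13, 17}.
v=17: a=17^-1·(≡2), b=17^1·(≡10) mod 17; (2|17)=+1, (10|17)=-1; (−1)^{-1·1·8}·(+1)^1·(-1)^-1 = -1.
v=5: a=5^-2·(≡4), b=5^-4·(≡3) mod 5; (4|5)=+1, (3|5)=-1; (−1)^{-2·-4·2}·(+1)^-4·(-1)^-2 = +1.
v=13: a=13^1·(≡3), b=13^1·(≡11) mod 13; (3|13)=+1, (11|13)=-1; (−1)^{1·1·6}·(+1)^1·(-1)^1 = -1.
v=2: v_2(a)=-2, v_2(b)=0; units ≡ 3, 5 (mod 8); ε·ε+αω+βω = 1·0+-2·1+0·1 ≡ 0  ⇒  (a,b)_2 = +1.
v=3: a=3^8·(≡1), b=3^0·(≡1) mod 3; (1|3)=+1, (1|3)=+1; (−1)^{8·0·1}·(+1)^0·(+1)^8 = +1.
v=7: a=7^0·(≡5), b=7^1·(≡5) mod 7; (5|7)=-1, (5|7)=-1; (−1)^{0·1·3}·(-1)^1·(-1)^0 = -1.
v=∞: -221 < 0 and -1547 < 0  ⇒  (a,b)_∞ = -1.
|Ram(-221, -1547)| = 4, even; anisotropic at {7, 13, 17, ∞}.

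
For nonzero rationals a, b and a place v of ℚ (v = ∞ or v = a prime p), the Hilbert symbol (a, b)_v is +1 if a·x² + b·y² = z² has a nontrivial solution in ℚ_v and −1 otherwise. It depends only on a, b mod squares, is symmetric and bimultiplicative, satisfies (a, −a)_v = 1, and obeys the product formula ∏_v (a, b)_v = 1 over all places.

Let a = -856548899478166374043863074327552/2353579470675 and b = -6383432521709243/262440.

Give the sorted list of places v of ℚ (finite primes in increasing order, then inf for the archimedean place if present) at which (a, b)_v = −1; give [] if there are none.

(a, b) ≡ (-7161, -15470) mod (ℚ^×)²; places V = {2, 3, 5, 7, 11, 13, 17, 23, 31, 37, ∞}.
(a,b)_23: α=4, u≡11; β=2, v≡4 (mod 23); (11|23)=-1, (4|23)=+1; sign (−1)^0·-1^2·+1^4 = +1.
(a,b)_3: α=-23, u≡1; β=-8, v≡1 (mod 3); (1|3)=+1, (1|3)=+1; sign (−1)^0·+1^-8·+1^-23 = +1.
(a,b)_11: α=3, u≡3; β=2, v≡2 (mod 11); (3|11)=+1, (2|11)=-1; sign (−1)^0·+1^2·-1^3 = -1.
(a,b)_37: α=4, u≡2; β=2, v≡27 (mod 37); (2|37)=-1, (27|37)=+1; sign (−1)^0·-1^2·+1^4 = +1.
(a,b)_7: α=7, u≡5; β=3, v≡1 (mod 7); (5|7)=-1, (1|7)=+1; sign (−1)^1·-1^3·+1^7 = +1.
(a,b)_31: α=3, u≡13; β=2, v≡22 (mod 31); (13|31)=-1, (22|31)=-1; sign (−1)^0·-1^2·-1^3 = -1.
(a,b)_2: α=10, β=-3; u≡7, v≡1 (mod 8); ε(u)ε(v)=1·0, αω(v)=10·0, βω(u)=-3·0; sum ≡ 0  ⇒  +1.
(a,b)_17: α=2, u≡16; β=1, v≡15 (mod 17); (16|17)=+1, (15|17)=+1; sign (−1)^0·+1^1·+1^2 = +1.
(a,b)_∞: sgn(-7161)=−, sgn(-15470)=−, so -1.
(a,b)_5: α=-2, u≡4; β=-1, v≡4 (mod 5); (4|5)=+1, (4|5)=+1; sign (−1)^0·+1^-1·+1^-2 = +1.
(a,b)_13: α=2, u≡11; β=1, v≡8 (mod 13); (11|13)=-1, (8|13)=-1; sign (−1)^0·-1^1·-1^2 = -1.
(-7161, -15470 / ℚ) ramifies at {11, 13, 31, ∞}: a division algebra.

[11, 13, 31, inf]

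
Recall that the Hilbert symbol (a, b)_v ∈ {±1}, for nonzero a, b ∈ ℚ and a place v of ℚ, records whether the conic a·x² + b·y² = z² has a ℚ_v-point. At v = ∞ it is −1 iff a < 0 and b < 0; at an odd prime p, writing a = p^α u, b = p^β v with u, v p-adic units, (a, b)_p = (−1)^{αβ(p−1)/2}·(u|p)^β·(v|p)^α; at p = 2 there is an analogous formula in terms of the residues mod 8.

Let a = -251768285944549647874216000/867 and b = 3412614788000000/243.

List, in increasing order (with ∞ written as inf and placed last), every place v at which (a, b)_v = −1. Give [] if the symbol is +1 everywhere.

[3, 7, 11, 23]

Mod squares: a ≡ -94395, b ≡ 22011. Check v ∈ {∞, 2, 3, 5, 7, 11, 17, 23, 29, 31}.
v=11: a=11^4·(≡7), b=11^3·(≡2) mod 11; (7|11)=-1, (2|11)=-1; (−1)^{4·3·5}·(-1)^3·(-1)^4 = -1.
v=29: a=29^1·(≡28), b=29^1·(≡25) mod 29; (28|29)=+1, (25|29)=+1; (−1)^{1·1·14}·(+1)^1·(+1)^1 = +1.
v=23: a=23^6·(≡11), b=23^1·(≡14) mod 23; (11|23)=-1, (14|23)=-1; (−1)^{6·1·11}·(-1)^1·(-1)^6 = -1.
v=∞: -94395 < 0 and 22011 > 0  ⇒  (a,b)_∞ = +1.
v=17: a=17^-2·(≡6), b=17^0·(≡4) mod 17; (6|17)=-1, (4|17)=+1; (−1)^{-2·0·8}·(-1)^0·(+1)^-2 = +1.
v=31: a=31^3·(≡17), b=31^2·(≡14) mod 31; (17|31)=-1, (14|31)=+1; (−1)^{3·2·15}·(-1)^2·(+1)^3 = +1.
v=5: a=5^3·(≡1), b=5^6·(≡4) mod 5; (1|5)=+1, (4|5)=+1; (−1)^{3·6·2}·(+1)^6·(+1)^3 = +1.
v=7: a=7^5·(≡4), b=7^0·(≡6) mod 7; (4|7)=+1, (6|7)=-1; (−1)^{5·0·3}·(+1)^0·(-1)^5 = -1.
v=2: v_2(a)=6, v_2(b)=8; units ≡ 5, 3 (mod 8); ε·ε+αω+βω = 0·1+6·1+8·1 ≡ 0  ⇒  (a,b)_2 = +1.
v=3: a=3^-1·(≡2), b=3^-5·(≡2) mod 3; (2|3)=-1, (2|3)=-1; (−1)^{-1·-5·1}·(-1)^-5·(-1)^-1 = -1.
Ram(-94395, 22011) = {3, 7, 11, 23}; no ℚ_3-point on the conic.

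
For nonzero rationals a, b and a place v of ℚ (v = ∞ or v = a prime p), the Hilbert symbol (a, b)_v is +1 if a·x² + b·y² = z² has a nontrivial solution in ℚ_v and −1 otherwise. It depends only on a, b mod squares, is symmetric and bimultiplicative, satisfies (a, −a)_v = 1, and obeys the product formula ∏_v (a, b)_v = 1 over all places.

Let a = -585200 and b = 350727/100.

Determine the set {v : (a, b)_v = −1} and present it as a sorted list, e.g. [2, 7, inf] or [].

(a, b) ≡ (-1463, 663) mod (ℚ^×)²; places V = {2, 3, 5, 7, 11, 13, 17, 19, 23, ∞}.
(a,b)_19: α=1, u≡18; β=0, v≡5 (mod 19); (18|19)=-1, (5|19)=+1; sign (−1)^0·-1^0·+1^1 = +1.
(a,b)_13: α=0, u≡8; β=1, v≡12 (mod 13); (8|13)=-1, (12|13)=+1; sign (−1)^0·-1^1·+1^0 = -1.
(a,b)_∞: sgn(-1463)=−, sgn(663)=+, so +1.
(a,b)_3: α=0, u≡1; β=1, v≡2 (mod 3); (1|3)=+1, (2|3)=-1; sign (−1)^0·+1^1·-1^0 = +1.
(a,b)_17: α=0, u≡8; β=1, v≡12 (mod 17); (8|17)=+1, (12|17)=-1; sign (−1)^0·+1^1·-1^0 = +1.
(a,b)_11: α=1, u≡7; β=0, v≡3 (mod 11); (7|11)=-1, (3|11)=+1; sign (−1)^0·-1^0·+1^1 = +1.
(a,b)_23: α=0, u≡12; β=2, v≡11 (mod 23); (12|23)=+1, (11|23)=-1; sign (−1)^0·+1^2·-1^0 = +1.
(a,b)_7: α=1, u≡1; β=0, v≡3 (mod 7); (1|7)=+1, (3|7)=-1; sign (−1)^0·+1^0·-1^1 = -1.
(a,b)_2: α=4, β=-2; u≡1, v≡7 (mod 8); ε(u)ε(v)=0·1, αω(v)=4·0, βω(u)=-2·0; sum ≡ 0  ⇒  +1.
(a,b)_5: α=2, u≡2; β=-2, v≡3 (mod 5); (2|5)=-1, (3|5)=-1; sign (−1)^0·-1^-2·-1^2 = +1.
Ram(-1463, 663) = {7, 13}; no ℚ_7-point on the conic.

[7, 13]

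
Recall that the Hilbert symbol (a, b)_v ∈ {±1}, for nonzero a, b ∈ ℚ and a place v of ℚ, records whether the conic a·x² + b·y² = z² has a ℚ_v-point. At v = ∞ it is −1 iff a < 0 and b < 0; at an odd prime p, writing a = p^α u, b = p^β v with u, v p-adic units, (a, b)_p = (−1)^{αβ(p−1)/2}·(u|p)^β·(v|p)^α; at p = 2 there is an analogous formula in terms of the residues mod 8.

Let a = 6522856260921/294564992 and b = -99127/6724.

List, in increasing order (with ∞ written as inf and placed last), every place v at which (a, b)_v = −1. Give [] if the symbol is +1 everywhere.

[7, 19]

Mod squares: a ≡ 67298, b ≡ -7. Check v ∈ {∞, 2, 3, 7, 11, 13, 17, 19, 23, 37, 41}.
v=7: a=7^3·(≡5), b=7^3·(≡3) mod 7; (5|7)=-1, (3|7)=-1; (−1)^{3·3·3}·(-1)^3·(-1)^3 = -1.
v=23: a=23^1·(≡7), b=23^0·(≡9) mod 23; (7|23)=-1, (9|23)=+1; (−1)^{1·0·11}·(-1)^0·(+1)^1 = +1.
v=11: a=11^1·(≡6), b=11^0·(≡9) mod 11; (6|11)=-1, (9|11)=+1; (−1)^{1·0·5}·(-1)^0·(+1)^1 = +1.
v=41: a=41^-2·(≡12), b=41^-2·(≡13) mod 41; (12|41)=-1, (13|41)=-1; (−1)^{-2·-2·20}·(-1)^-2·(-1)^-2 = +1.
v=17: a=17^2·(≡11), b=17^2·(≡11) mod 17; (11|17)=-1, (11|17)=-1; (−1)^{2·2·8}·(-1)^2·(-1)^2 = +1.
v=2: v_2(a)=-7, v_2(b)=-2; units ≡ 1, 1 (mod 8); ε·ε+αω+βω = 0·0+-7·0+-2·0 ≡ 0  ⇒  (a,b)_2 = +1.
v=3: a=3^4·(≡2), b=3^0·(≡2) mod 3; (2|3)=-1, (2|3)=-1; (−1)^{4·0·1}·(-1)^0·(-1)^4 = +1.
v=13: a=13^2·(≡3), b=13^0·(≡8) mod 13; (3|13)=+1, (8|13)=-1; (−1)^{2·0·6}·(+1)^0·(-1)^2 = +1.
v=37: a=37^-2·(≡18), b=37^0·(≡30) mod 37; (18|37)=-1, (30|37)=+1; (−1)^{-2·0·18}·(-1)^0·(+1)^-2 = +1.
v=∞: 67298 > 0 and -7 < 0  ⇒  (a,b)_∞ = +1.
v=19: a=19^1·(≡18), b=19^0·(≡2) mod 19; (18|19)=-1, (2|19)=-1; (−1)^{1·0·9}·(-1)^0·(-1)^1 = -1.
Ram(67298, -7) = {7, 19}; no ℚ_7-point on the conic.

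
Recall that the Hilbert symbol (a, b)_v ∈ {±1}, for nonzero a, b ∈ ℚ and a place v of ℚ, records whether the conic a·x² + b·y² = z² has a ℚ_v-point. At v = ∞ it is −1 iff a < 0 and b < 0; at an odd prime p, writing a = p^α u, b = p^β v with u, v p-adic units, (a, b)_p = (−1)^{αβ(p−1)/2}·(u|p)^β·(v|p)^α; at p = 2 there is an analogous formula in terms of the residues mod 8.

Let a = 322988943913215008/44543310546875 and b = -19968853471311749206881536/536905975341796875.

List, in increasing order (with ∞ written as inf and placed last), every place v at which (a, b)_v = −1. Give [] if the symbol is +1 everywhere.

(a, b) ≡ (70, -663) mod (ℚ^×)²; places V = {2, 3, 5, 7, 11, 13, 17, 19, ∞}.
(a,b)_2: α=5, β=8; u≡3, v≡1 (mod 8); ε(u)ε(v)=1·0, αω(v)=5·0, βω(u)=8·1; sum ≡ 0  ⇒  +1.
(a,b)_∞: sgn(70)=+, sgn(-663)=−, so +1.
(a,b)_17: α=6, u≡16; β=9, v≡7 (mod 17); (16|17)=+1, (7|17)=-1; sign (−1)^0·+1^9·-1^6 = +1.
(a,b)_11: α=4, u≡1; β=6, v≡6 (mod 11); (1|11)=+1, (6|11)=-1; sign (−1)^0·+1^6·-1^4 = +1.
(a,b)_3: α=0, u≡1; β=-3, v≡1 (mod 3); (1|3)=+1, (1|3)=+1; sign (−1)^0·+1^-3·+1^0 = +1.
(a,b)_19: α=-4, u≡13; β=-4, v≡10 (mod 19); (13|19)=-1, (10|19)=-1; sign (−1)^0·-1^-4·-1^-4 = +1.
(a,b)_7: α=-1, u≡5; β=0, v≡1 (mod 7); (5|7)=-1, (1|7)=+1; sign (−1)^0·-1^0·+1^-1 = +1.
(a,b)_13: α=4, u≡7; β=5, v≡12 (mod 13); (7|13)=-1, (12|13)=+1; sign (−1)^0·-1^5·+1^4 = -1.
(a,b)_5: α=-11, u≡4; β=-16, v≡2 (mod 5); (4|5)=+1, (2|5)=-1; sign (−1)^0·+1^-16·-1^-11 = -1.
|Ram(70, -663)| = 2, even; anisotropic at {5, 13}.

[5, 13]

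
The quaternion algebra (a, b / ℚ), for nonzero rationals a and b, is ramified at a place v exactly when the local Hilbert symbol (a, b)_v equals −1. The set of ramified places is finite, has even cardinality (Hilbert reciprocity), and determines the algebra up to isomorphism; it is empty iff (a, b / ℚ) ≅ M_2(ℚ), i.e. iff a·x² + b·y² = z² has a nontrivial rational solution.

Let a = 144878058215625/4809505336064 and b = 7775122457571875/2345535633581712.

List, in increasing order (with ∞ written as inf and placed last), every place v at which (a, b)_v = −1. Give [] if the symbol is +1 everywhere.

Mod squares: a ≡ 3795, b ≡ 1155. Check v ∈ {∞, 2, 3, 5, 7, 11, 13, 17, 23}.
v=13: a=13^-2·(≡10), b=13^-2·(≡8) mod 13; (10|13)=+1, (8|13)=-1; (−1)^{-2·-2·6}·(+1)^-2·(-1)^-2 = +1.
v=23: a=23^5·(≡12), b=23^6·(≡21) mod 23; (12|23)=+1, (21|23)=-1; (−1)^{5·6·11}·(+1)^6·(-1)^5 = -1.
v=∞: 3795 > 0 and 1155 > 0  ⇒  (a,b)_∞ = +1.
v=17: a=17^-4·(≡13), b=17^-6·(≡9) mod 17; (13|17)=+1, (9|17)=+1; (−1)^{-4·-6·8}·(+1)^-6·(+1)^-4 = +1.
v=2: v_2(a)=-8, v_2(b)=-4; units ≡ 3, 3 (mod 8); ε·ε+αω+βω = 1·1+-8·1+-4·1 ≡ 1  ⇒  (a,b)_2 = -1.
v=11: a=11^-3·(≡1), b=11^-3·(≡2) mod 11; (1|11)=+1, (2|11)=-1; (−1)^{-3·-3·5}·(+1)^-3·(-1)^-3 = +1.
v=7: a=7^4·(≡4), b=7^5·(≡2) mod 7; (4|7)=+1, (2|7)=+1; (−1)^{4·5·3}·(+1)^5·(+1)^4 = +1.
v=3: a=3^1·(≡2), b=3^-3·(≡1) mod 3; (2|3)=-1, (1|3)=+1; (−1)^{1·-3·1}·(-1)^-3·(+1)^1 = +1.
v=5: a=5^5·(≡1), b=5^5·(≡4) mod 5; (1|5)=+1, (4|5)=+1; (−1)^{5·5·2}·(+1)^5·(+1)^5 = +1.
(3795, 1155 / ℚ) ramifies at {2, 23}: a division algebra.

[2, 23]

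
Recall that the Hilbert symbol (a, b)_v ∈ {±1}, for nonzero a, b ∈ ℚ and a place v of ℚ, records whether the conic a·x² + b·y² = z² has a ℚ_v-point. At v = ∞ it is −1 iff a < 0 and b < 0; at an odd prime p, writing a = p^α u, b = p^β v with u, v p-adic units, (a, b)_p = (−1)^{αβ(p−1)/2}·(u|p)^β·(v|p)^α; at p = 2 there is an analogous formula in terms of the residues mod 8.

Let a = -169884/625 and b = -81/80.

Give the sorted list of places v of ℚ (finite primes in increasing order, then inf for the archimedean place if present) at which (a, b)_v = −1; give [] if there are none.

(a, b) ≡ (-39, -5) mod (ℚ^×)²; places V = {2, 3, 5, 11, 13, ∞}.
(a,b)_2: α=2, β=-4; u≡1, v≡3 (mod 8); ε(u)ε(v)=0·1, αω(v)=2·1, βω(u)=-4·0; sum ≡ 0  ⇒  +1.
(a,b)_3: α=3, u≡2; β=4, v≡1 (mod 3); (2|3)=-1, (1|3)=+1; sign (−1)^0·-1^4·+1^3 = +1.
(a,b)_5: α=-4, u≡1; β=-1, v≡4 (mod 5); (1|5)=+1, (4|5)=+1; sign (−1)^0·+1^-1·+1^-4 = +1.
(a,b)_11: α=2, u≡9; β=0, v≡6 (mod 11); (9|11)=+1, (6|11)=-1; sign (−1)^0·+1^0·-1^2 = +1.
(a,b)_∞: sgn(-39)=−, sgn(-5)=−, so -1.
(a,b)_13: α=1, u≡10; β=0, v≡5 (mod 13); (10|13)=+1, (5|13)=-1; sign (−1)^0·+1^0·-1^1 = -1.
(-39, -5 / ℚ) ramifies at {13, ∞}: a division algebra.

[13, inf]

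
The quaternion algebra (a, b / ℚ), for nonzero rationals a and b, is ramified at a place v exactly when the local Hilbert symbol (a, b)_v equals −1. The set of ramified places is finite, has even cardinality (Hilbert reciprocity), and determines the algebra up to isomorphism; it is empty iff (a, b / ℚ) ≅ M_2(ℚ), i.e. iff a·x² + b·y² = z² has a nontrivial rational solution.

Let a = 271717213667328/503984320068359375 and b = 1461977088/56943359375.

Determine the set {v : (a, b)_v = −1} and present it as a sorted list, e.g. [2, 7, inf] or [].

(a, b) ≡ (2618, 3927) mod (ℚ^×)²; places V = {2, 3, 5, 7, 11, 13, 17, ∞}.
(a,b)_∞: sgn(2618)=+, sgn(3927)=+, so +1.
(a,b)_2: α=27, β=18; u≡5, v≡7 (mod 8); ε(u)ε(v)=0·1, αω(v)=27·0, βω(u)=18·1; sum ≡ 0  ⇒  +1.
(a,b)_11: α=3, u≡7; β=1, v≡3 (mod 11); (7|11)=-1, (3|11)=+1; sign (−1)^1·-1^1·+1^3 = +1.
(a,b)_7: α=-5, u≡3; β=-3, v≡2 (mod 7); (3|7)=-1, (2|7)=+1; sign (−1)^1·-1^-3·+1^-5 = +1.
(a,b)_17: α=-3, u≡4; β=-1, v≡14 (mod 17); (4|17)=+1, (14|17)=-1; sign (−1)^0·+1^-1·-1^-3 = -1.
(a,b)_5: α=-14, u≡3; β=-10, v≡3 (mod 5); (3|5)=-1, (3|5)=-1; sign (−1)^0·-1^-10·-1^-14 = +1.
(a,b)_3: α=2, u≡2; β=1, v≡1 (mod 3); (2|3)=-1, (1|3)=+1; sign (−1)^0·-1^1·+1^2 = -1.
(a,b)_13: α=2, u≡2; β=2, v≡1 (mod 13); (2|13)=-1, (1|13)=+1; sign (−1)^0·-1^2·+1^2 = +1.
|Ram(2618, 3927)| = 2, even; anisotropic at {3, 17}.

[3, 17]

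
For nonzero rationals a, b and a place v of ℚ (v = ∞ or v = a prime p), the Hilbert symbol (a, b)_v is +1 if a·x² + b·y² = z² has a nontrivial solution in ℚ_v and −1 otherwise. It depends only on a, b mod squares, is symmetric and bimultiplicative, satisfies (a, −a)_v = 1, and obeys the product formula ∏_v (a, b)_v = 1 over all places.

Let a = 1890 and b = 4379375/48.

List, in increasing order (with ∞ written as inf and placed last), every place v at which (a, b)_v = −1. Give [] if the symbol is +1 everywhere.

Mod squares: a ≡ 210, b ≡ 429. Check v ∈ {∞, 2, 3, 5, 7, 11, 13}.
v=7: a=7^1·(≡4), b=7^2·(≡1) mod 7; (4|7)=+1, (1|7)=+1; (−1)^{1·2·3}·(+1)^2·(+1)^1 = +1.
v=2: v_2(a)=1, v_2(b)=-4; units ≡ 1, 5 (mod 8); ε·ε+αω+βω = 0·0+1·1+-4·0 ≡ 1  ⇒  (a,b)_2 = -1.
v=13: a=13^0·(≡5), b=13^1·(≡5) mod 13; (5|13)=-1, (5|13)=-1; (−1)^{0·1·6}·(-1)^1·(-1)^0 = -1.
v=5: a=5^1·(≡3), b=5^4·(≡4) mod 5; (3|5)=-1, (4|5)=+1; (−1)^{1·4·2}·(-1)^4·(+1)^1 = +1.
v=11: a=11^0·(≡9), b=11^1·(≡6) mod 11; (9|11)=+1, (6|11)=-1; (−1)^{0·1·5}·(+1)^1·(-1)^0 = +1.
v=∞: 210 > 0 and 429 > 0  ⇒  (a,b)_∞ = +1.
v=3: a=3^3·(≡1), b=3^-1·(≡2) mod 3; (1|3)=+1, (2|3)=-1; (−1)^{3·-1·1}·(+1)^-1·(-1)^3 = +1.
(210, 429 / ℚ) ramifies at {2, 13}: a division algebra.

[2, 13]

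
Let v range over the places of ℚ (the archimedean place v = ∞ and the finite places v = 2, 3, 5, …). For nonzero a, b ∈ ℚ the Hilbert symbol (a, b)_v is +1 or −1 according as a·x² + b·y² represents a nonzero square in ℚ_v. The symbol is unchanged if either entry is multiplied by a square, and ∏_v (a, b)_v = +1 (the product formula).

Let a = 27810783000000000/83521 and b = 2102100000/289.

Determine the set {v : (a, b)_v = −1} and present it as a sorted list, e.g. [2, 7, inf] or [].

(a, b) ≡ (1430, 4290) mod (ℚ^×)²; places V = {2, 3, 5, 7, 11, 13, 17, ∞}.
(a,b)_∞: sgn(1430)=+, sgn(4290)=+, so +1.
(a,b)_11: α=1, u≡1; β=1, v≡1 (mod 11); (1|11)=+1, (1|11)=+1; sign (−1)^1·+1^1·+1^1 = -1.
(a,b)_7: α=4, u≡4; β=2, v≡5 (mod 7); (4|7)=+1, (5|7)=-1; sign (−1)^0·+1^2·-1^4 = +1.
(a,b)_2: α=9, β=5; u≡3, v≡1 (mod 8); ε(u)ε(v)=1·0, αω(v)=9·0, βω(u)=5·1; sum ≡ 1  ⇒  -1.
(a,b)_17: α=-4, u≡15; β=-2, v≡3 (mod 17); (15|17)=+1, (3|17)=-1; sign (−1)^0·+1^-2·-1^-4 = +1.
(a,b)_5: α=9, u≡1; β=5, v≡3 (mod 5); (1|5)=+1, (3|5)=-1; sign (−1)^0·+1^5·-1^9 = -1.
(a,b)_3: α=4, u≡2; β=1, v≡2 (mod 3); (2|3)=-1, (2|3)=-1; sign (−1)^0·-1^1·-1^4 = -1.
(a,b)_13: α=1, u≡6; β=1, v≡11 (mod 13); (6|13)=-1, (11|13)=-1; sign (−1)^0·-1^1·-1^1 = +1.
|Ram(1430, 4290)| = 4, even; anisotropic at {2, 3, 5, 11}.

[2, 3, 5, 11]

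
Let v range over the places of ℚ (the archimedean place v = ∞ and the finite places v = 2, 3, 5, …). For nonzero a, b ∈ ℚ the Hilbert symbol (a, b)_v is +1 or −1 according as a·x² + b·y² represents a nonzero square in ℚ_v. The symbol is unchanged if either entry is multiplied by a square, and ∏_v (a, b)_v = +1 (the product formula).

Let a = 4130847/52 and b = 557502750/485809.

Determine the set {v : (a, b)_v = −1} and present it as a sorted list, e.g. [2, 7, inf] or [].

[7, 17]

(a, b) ≡ (121771, 30590) mod (ℚ^×)²; places V = {2, 3, 5, 7, 13, 17, 19, 23, 29, 41, ∞}.
(a,b)_17: α=1, u≡10; β=-2, v≡5 (mod 17); (10|17)=-1, (5|17)=-1; sign (−1)^0·-1^-2·-1^1 = -1.
(a,b)_41: α=0, u≡20; β=-2, v≡1 (mod 41); (20|41)=+1, (1|41)=+1; sign (−1)^0·+1^-2·+1^0 = +1.
(a,b)_23: α=0, u≡4; β=1, v≡11 (mod 23); (4|23)=+1, (11|23)=-1; sign (−1)^0·+1^1·-1^0 = +1.
(a,b)_7: α=2, u≡3; β=1, v≡4 (mod 7); (3|7)=-1, (4|7)=+1; sign (−1)^0·-1^1·+1^2 = -1.
(a,b)_13: α=-1, u≡8; β=0, v≡1 (mod 13); (8|13)=-1, (1|13)=+1; sign (−1)^0·-1^0·+1^-1 = +1.
(a,b)_∞: sgn(121771)=+, sgn(30590)=+, so +1.
(a,b)_19: α=1, u≡16; β=1, v≡10 (mod 19); (16|19)=+1, (10|19)=-1; sign (−1)^1·+1^1·-1^1 = +1.
(a,b)_5: α=0, u≡1; β=3, v≡3 (mod 5); (1|5)=+1, (3|5)=-1; sign (−1)^0·+1^3·-1^0 = +1.
(a,b)_2: α=-2, β=1; u≡3, v≡7 (mod 8); ε(u)ε(v)=1·1, αω(v)=-2·0, βω(u)=1·1; sum ≡ 0  ⇒  +1.
(a,b)_3: α=2, u≡1; β=6, v≡2 (mod 3); (1|3)=+1, (2|3)=-1; sign (−1)^0·+1^6·-1^2 = +1.
(a,b)_29: α=1, u≡25; β=0, v≡22 (mod 29); (25|29)=+1, (22|29)=+1; sign (−1)^0·+1^0·+1^1 = +1.
Ram(121771, 30590) = {7, 17}; no ℚ_7-point on the conic.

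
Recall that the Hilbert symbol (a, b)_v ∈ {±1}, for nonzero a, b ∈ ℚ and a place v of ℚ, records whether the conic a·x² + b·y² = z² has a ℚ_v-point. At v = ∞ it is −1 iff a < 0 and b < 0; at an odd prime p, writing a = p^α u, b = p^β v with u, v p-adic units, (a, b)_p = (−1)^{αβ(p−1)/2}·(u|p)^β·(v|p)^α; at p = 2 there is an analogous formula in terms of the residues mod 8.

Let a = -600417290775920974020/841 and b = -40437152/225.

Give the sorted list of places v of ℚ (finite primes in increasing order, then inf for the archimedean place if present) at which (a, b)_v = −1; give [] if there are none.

[2, 5, 17, inf]

Mod squares: a ≡ -128945, b ≡ -51578. Check v ∈ {∞, 2, 3, 5, 7, 17, 29, 37, 41}.
v=∞: -128945 < 0 and -51578 < 0  ⇒  (a,b)_∞ = -1.
v=29: a=29^-2·(≡14), b=29^0·(≡23) mod 29; (14|29)=-1, (23|29)=+1; (−1)^{-2·0·14}·(-1)^0·(+1)^-2 = +1.
v=41: a=41^3·(≡6), b=41^1·(≡34) mod 41; (6|41)=-1, (34|41)=-1; (−1)^{3·1·20}·(-1)^1·(-1)^3 = +1.
v=3: a=3^6·(≡1), b=3^-2·(≡1) mod 3; (1|3)=+1, (1|3)=+1; (−1)^{6·-2·1}·(+1)^-2·(+1)^6 = +1.
v=37: a=37^3·(≡10), b=37^1·(≡28) mod 37; (10|37)=+1, (28|37)=+1; (−1)^{3·1·18}·(+1)^1·(+1)^3 = +1.
v=5: a=5^1·(≡1), b=5^-2·(≡2) mod 5; (1|5)=+1, (2|5)=-1; (−1)^{1·-2·2}·(+1)^-2·(-1)^1 = -1.
v=7: a=7^4·(≡1), b=7^2·(≡3) mod 7; (1|7)=+1, (3|7)=-1; (−1)^{4·2·3}·(+1)^2·(-1)^4 = +1.
v=17: a=17^3·(≡5), b=17^1·(≡13) mod 17; (5|17)=-1, (13|17)=+1; (−1)^{3·1·8}·(-1)^1·(+1)^3 = -1.
v=2: v_2(a)=2, v_2(b)=5; units ≡ 7, 3 (mod 8); ε·ε+αω+βω = 1·1+2·1+5·0 ≡ 1  ⇒  (a,b)_2 = -1.
|Ram(-128945, -51578)| = 4, even; anisotropic at {2, 5, 17, ∞}.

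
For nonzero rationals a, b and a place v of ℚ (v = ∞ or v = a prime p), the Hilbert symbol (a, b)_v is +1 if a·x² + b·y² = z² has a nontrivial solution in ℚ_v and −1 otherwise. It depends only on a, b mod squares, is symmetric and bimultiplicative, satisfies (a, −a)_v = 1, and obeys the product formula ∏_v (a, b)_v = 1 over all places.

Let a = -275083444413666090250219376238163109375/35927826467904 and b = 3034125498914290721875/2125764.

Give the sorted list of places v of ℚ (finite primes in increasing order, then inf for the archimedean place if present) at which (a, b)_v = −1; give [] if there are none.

Mod squares: a ≡ -1043119, b ≡ 2755. Check v ∈ {∞, 2, 3, 5, 7, 11, 19, 23, 29, 31}.
v=5: a=5^6·(≡4), b=5^5·(≡4) mod 5; (4|5)=+1, (4|5)=+1; (−1)^{6·5·2}·(+1)^5·(+1)^6 = +1.
v=31: a=31^7·(≡23), b=31^4·(≡13) mod 31; (23|31)=-1, (13|31)=-1; (−1)^{7·4·15}·(-1)^4·(-1)^7 = -1.
v=19: a=19^9·(≡7), b=19^5·(≡15) mod 19; (7|19)=+1, (15|19)=-1; (−1)^{9·5·9}·(+1)^5·(-1)^9 = +1.
v=7: a=7^-1·(≡6), b=7^0·(≡1) mod 7; (6|7)=-1, (1|7)=+1; (−1)^{-1·0·3}·(-1)^0·(+1)^-1 = +1.
v=23: a=23^-1·(≡4), b=23^0·(≡8) mod 23; (4|23)=+1, (8|23)=+1; (−1)^{-1·0·11}·(+1)^0·(+1)^-1 = +1.
v=11: a=11^9·(≡6), b=11^4·(≡3) mod 11; (6|11)=-1, (3|11)=+1; (−1)^{9·4·5}·(-1)^4·(+1)^9 = +1.
v=3: a=3^-20·(≡2), b=3^-12·(≡1) mod 3; (2|3)=-1, (1|3)=+1; (−1)^{-20·-12·1}·(-1)^-12·(+1)^-20 = +1.
v=2: v_2(a)=-6, v_2(b)=-2; units ≡ 1, 3 (mod 8); ε·ε+αω+βω = 0·1+-6·1+-2·0 ≡ 0  ⇒  (a,b)_2 = +1.
v=∞: -1043119 < 0 and 2755 > 0  ⇒  (a,b)_∞ = +1.
v=29: a=29^2·(≡14), b=29^1·(≡2) mod 29; (14|29)=-1, (2|29)=-1; (−1)^{2·1·14}·(-1)^1·(-1)^2 = -1.
Ram(-1043119, 2755) = {29, 31}; no ℚ_29-point on the conic.

[29, 31]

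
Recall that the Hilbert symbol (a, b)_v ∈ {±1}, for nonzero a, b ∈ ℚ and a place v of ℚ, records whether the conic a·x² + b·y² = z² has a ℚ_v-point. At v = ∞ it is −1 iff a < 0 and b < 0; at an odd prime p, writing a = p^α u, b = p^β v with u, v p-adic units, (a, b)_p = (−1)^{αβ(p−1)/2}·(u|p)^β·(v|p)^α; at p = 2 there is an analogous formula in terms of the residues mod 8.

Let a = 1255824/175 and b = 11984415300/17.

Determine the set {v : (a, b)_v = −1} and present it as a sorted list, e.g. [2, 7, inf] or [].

[3, 7, 11, 29]

Mod squares: a ≡ 6783, b ≡ 1339481. Check v ∈ {∞, 2, 3, 5, 7, 11, 13, 17, 19, 29}.
v=11: a=11^0·(≡2), b=11^1·(≡1) mod 11; (2|11)=-1, (1|11)=+1; (−1)^{0·1·5}·(-1)^1·(+1)^0 = -1.
v=29: a=29^0·(≡8), b=29^1·(≡18) mod 29; (8|29)=-1, (18|29)=-1; (−1)^{0·1·14}·(-1)^1·(-1)^0 = -1.
v=3: a=3^5·(≡2), b=3^2·(≡2) mod 3; (2|3)=-1, (2|3)=-1; (−1)^{5·2·1}·(-1)^2·(-1)^5 = -1.
v=∞: 6783 > 0 and 1339481 > 0  ⇒  (a,b)_∞ = +1.
v=19: a=19^1·(≡13), b=19^1·(≡16) mod 19; (13|19)=-1, (16|19)=+1; (−1)^{1·1·9}·(-1)^1·(+1)^1 = +1.
v=17: a=17^1·(≡15), b=17^-1·(≡15) mod 17; (15|17)=+1, (15|17)=+1; (−1)^{1·-1·8}·(+1)^-1·(+1)^1 = +1.
v=5: a=5^-2·(≡2), b=5^2·(≡1) mod 5; (2|5)=-1, (1|5)=+1; (−1)^{-2·2·2}·(-1)^2·(+1)^-2 = +1.
v=7: a=7^-1·(≡6), b=7^0·(≡6) mod 7; (6|7)=-1, (6|7)=-1; (−1)^{-1·0·3}·(-1)^0·(-1)^-1 = -1.
v=2: v_2(a)=4, v_2(b)=2; units ≡ 7, 1 (mod 8); ε·ε+αω+βω = 1·0+4·0+2·0 ≡ 0  ⇒  (a,b)_2 = +1.
v=13: a=13^0·(≡4), b=13^3·(≡12) mod 13; (4|13)=+1, (12|13)=+1; (−1)^{0·3·6}·(+1)^3·(+1)^0 = +1.
(6783, 1339481 / ℚ) ramifies at {3, 7, 11, 29}: a division algebra.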